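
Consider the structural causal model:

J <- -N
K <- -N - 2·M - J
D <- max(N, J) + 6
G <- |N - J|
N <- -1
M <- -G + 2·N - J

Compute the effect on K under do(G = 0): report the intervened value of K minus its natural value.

do(G=0) replaces the equation G <- |N - J| with the constant G = 0.
J = -N  [with N=-1]  = 1
M = -G + 2·N - J  [with G=0, N=-1, J=1]  = -3
K = -N - 2·M - J  [with N=-1, M=-3, J=1]  = 6
Without intervention: J = -N  [with N=-1]  = 1; G = |N - J|  [with N=-1, J=1]  = 2; M = -G + 2·N - J  [with G=2, N=-1, J=1]  = -5; K = -N - 2·M - J  [with N=-1, M=-5, J=1]  = 10.
Change = 6 − 10 = -4.

-4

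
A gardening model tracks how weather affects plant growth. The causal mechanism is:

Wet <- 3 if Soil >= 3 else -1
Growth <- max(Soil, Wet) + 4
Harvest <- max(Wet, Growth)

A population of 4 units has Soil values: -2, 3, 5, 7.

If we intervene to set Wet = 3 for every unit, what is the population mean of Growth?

The intervention sets Wet=3 in all 4 units regardless of Soil. Recomputing Growth per unit gives 7, 7, 9, 11; average 8.5.

8.5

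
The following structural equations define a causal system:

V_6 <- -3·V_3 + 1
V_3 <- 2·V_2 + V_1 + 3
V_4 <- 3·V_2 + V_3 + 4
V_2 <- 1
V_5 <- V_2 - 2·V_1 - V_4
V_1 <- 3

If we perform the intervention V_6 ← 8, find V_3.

do(V_6=8) replaces the equation V_6 <- -3·V_3 + 1 with the constant V_6 = 8.
V_3 is not downstream of the intervention, so its value is determined by the original equations.
V_3 = 2·V_2 + V_1 + 3  [with V_2=1, V_1=3]  = 8

8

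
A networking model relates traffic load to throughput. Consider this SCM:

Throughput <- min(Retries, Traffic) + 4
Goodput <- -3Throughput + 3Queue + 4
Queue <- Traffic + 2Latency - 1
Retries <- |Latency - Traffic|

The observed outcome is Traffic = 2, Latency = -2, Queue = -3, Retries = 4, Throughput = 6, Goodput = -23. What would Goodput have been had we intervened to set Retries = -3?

Under do(Retries=-3), the mechanism Retries <- |Latency - Traffic| is discarded; Retries is fixed at -3.
Queue = Traffic + 2Latency - 1  [with Traffic=2, Latency=-2]  = -3
Throughput = min(Retries, Traffic) + 4  [with Retries=-3, Traffic=2]  = 1
Goodput = -3Throughput + 3Queue + 4  [with Throughput=1, Queue=-3]  = -8

-8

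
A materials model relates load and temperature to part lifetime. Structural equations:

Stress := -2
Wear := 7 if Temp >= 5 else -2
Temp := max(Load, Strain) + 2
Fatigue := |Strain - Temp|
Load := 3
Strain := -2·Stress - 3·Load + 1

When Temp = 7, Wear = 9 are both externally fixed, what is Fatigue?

The joint intervention fixes Temp = 7, Wear = 9, removing each variable's own equation.
Strain = -2·Stress - 3·Load + 1  [with Stress=-2, Load=3]  = -4
Fatigue = |Strain - Temp|  [with Strain=-4, Temp=7]  = 11

11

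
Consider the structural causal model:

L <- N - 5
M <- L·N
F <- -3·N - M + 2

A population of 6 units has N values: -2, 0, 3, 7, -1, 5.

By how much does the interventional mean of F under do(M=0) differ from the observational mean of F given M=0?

1.5

Under do(M=0), M's equation is replaced by M=0 for every unit. Per-unit F: 8, 2, -7, -19, 5, -13. Mean = -4.
Observing M=0 restricts to units where M's equation naturally yields 0: N ∈ {0, 5}. In that subpopulation F = 2, -13, mean -5.5.
Difference = -4 − (-5.5) = 1.5.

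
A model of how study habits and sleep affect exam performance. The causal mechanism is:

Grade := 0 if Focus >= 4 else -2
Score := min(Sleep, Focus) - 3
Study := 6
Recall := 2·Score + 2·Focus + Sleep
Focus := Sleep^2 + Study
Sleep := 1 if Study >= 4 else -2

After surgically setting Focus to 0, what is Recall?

do(Focus=0) replaces the equation Focus := Sleep^2 + Study with the constant Focus = 0.
Sleep = 1 if Study >= 4 else -2  [with Study=6]  = 1
Score = min(Sleep, Focus) - 3  [with Sleep=1, Focus=0]  = -3
Recall = 2·Score + 2·Focus + Sleep  [with Score=-3, Focus=0, Sleep=1]  = -5

-5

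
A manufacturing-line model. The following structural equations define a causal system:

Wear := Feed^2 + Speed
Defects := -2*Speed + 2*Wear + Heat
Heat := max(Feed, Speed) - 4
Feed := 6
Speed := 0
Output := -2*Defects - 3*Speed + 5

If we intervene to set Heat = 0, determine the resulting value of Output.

-139

The intervention breaks the incoming arrows to Heat: Heat := max(Feed, Speed) - 4 no longer applies, and Heat = 0.
Wear = Feed^2 + Speed  [with Feed=6, Speed=0]  = 36
Defects = -2*Speed + 2*Wear + Heat  [with Speed=0, Wear=36, Heat=0]  = 72
Output = -2*Defects - 3*Speed + 5  [with Defects=72, Speed=0]  = -139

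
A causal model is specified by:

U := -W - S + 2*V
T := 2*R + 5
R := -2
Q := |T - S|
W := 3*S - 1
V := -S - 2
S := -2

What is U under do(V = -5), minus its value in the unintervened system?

-10

The intervention breaks the incoming arrows to V: V := -S - 2 no longer applies, and V = -5.
W = 3*S - 1  [with S=-2]  = -7
U = -W - S + 2*V  [with W=-7, S=-2, V=-5]  = -1
Without intervention: V = -S - 2  [with S=-2]  = 0; W = 3*S - 1  [with S=-2]  = -7; U = -W - S + 2*V  [with W=-7, S=-2, V=0]  = 9.
Change = -1 − 9 = -10.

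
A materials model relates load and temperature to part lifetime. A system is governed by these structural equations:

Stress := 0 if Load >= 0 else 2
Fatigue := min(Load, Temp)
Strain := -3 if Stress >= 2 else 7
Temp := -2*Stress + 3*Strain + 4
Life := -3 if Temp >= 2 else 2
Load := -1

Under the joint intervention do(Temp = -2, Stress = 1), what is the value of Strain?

Setting Temp = -2, Stress = 1 by intervention discards those variables' equations.
Strain = -3 if Stress >= 2 else 7  [with Stress=1]  = 7

7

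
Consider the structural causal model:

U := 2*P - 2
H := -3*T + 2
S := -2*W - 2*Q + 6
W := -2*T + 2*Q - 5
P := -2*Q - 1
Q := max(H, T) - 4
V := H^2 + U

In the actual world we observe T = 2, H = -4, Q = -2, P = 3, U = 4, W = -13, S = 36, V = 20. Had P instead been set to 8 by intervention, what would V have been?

30

do(P=8) replaces the equation P := -2*Q - 1 with the constant P = 8.
H = -3*T + 2  [with T=2]  = -4
U = 2*P - 2  [with P=8]  = 14
V = H^2 + U  [with H=-4, U=14]  = 30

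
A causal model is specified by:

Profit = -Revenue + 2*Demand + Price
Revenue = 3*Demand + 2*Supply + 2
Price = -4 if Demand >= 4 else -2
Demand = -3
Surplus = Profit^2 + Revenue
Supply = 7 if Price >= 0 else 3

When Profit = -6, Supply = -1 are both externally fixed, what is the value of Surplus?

The joint intervention fixes Profit = -6, Supply = -1, removing each variable's own equation.
Revenue = 3*Demand + 2*Supply + 2  [with Demand=-3, Supply=-1]  = -9
Surplus = Profit^2 + Revenue  [with Profit=-6, Revenue=-9]  = 27

27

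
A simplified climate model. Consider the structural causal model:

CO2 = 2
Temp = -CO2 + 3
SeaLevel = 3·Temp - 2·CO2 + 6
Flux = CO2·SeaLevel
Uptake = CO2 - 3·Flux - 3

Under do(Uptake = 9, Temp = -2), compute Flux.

Setting Uptake = 9, Temp = -2 by intervention discards those variables' equations.
SeaLevel = 3·Temp - 2·CO2 + 6  [with Temp=-2, CO2=2]  = -4
Flux = CO2·SeaLevel  [with CO2=2, SeaLevel=-4]  = -8

-8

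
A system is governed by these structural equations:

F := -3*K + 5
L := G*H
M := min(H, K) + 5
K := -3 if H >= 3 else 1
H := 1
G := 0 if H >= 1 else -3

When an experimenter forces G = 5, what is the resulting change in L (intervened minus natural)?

The intervention breaks the incoming arrows to G: G := 0 if H >= 1 else -3 no longer applies, and G = 5.
L = G*H  [with G=5, H=1]  = 5
Without intervention: G = 0 if H >= 1 else -3  [with H=1]  = 0; L = G*H  [with G=0, H=1]  = 0.
Change = 5 − 0 = 5.

5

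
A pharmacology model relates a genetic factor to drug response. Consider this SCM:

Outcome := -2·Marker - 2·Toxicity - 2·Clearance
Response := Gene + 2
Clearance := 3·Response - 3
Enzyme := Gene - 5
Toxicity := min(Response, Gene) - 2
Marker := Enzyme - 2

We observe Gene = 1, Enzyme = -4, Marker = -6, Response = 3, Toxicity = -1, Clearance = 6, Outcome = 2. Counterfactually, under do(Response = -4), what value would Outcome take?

54

The intervention breaks the incoming arrows to Response: Response := Gene + 2 no longer applies, and Response = -4.
Enzyme = Gene - 5  [with Gene=1]  = -4
Marker = Enzyme - 2  [with Enzyme=-4]  = -6
Toxicity = min(Response, Gene) - 2  [with Response=-4, Gene=1]  = -6
Clearance = 3·Response - 3  [with Response=-4]  = -15
Outcome = -2·Marker - 2·Toxicity - 2·Clearance  [with Marker=-6, Toxicity=-6, Clearance=-15]  = 54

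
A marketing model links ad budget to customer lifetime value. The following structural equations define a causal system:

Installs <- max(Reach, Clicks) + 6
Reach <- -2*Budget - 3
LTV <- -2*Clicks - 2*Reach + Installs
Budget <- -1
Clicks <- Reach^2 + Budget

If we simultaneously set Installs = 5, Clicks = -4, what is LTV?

The joint intervention fixes Installs = 5, Clicks = -4, removing each variable's own equation.
Reach = -2*Budget - 3  [with Budget=-1]  = -1
LTV = -2*Clicks - 2*Reach + Installs  [with Clicks=-4, Reach=-1, Installs=5]  = 15

15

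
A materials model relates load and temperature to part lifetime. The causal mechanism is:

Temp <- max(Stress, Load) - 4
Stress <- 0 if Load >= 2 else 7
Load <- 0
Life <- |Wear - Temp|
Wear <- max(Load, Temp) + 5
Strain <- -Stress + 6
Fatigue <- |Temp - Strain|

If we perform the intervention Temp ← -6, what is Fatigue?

Under do(Temp=-6), the mechanism Temp <- max(Stress, Load) - 4 is discarded; Temp is fixed at -6.
Stress = 0 if Load >= 2 else 7  [with Load=0]  = 7
Strain = -Stress + 6  [with Stress=7]  = -1
Fatigue = |Temp - Strain|  [with Temp=-6, Strain=-1]  = 5

5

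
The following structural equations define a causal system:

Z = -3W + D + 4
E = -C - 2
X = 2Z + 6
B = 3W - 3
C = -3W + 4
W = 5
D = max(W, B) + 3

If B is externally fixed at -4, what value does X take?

0

Under do(B=-4), the mechanism B = 3W - 3 is discarded; B is fixed at -4.
D = max(W, B) + 3  [with W=5, B=-4]  = 8
Z = -3W + D + 4  [with W=5, D=8]  = -3
X = 2Z + 6  [with Z=-3]  = 0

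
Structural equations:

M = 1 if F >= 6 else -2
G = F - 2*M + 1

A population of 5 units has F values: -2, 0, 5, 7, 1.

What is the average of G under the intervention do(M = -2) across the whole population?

do(M=-2) breaks M's dependence on F. With M=-2 fixed, G across the units is 3, 5, 10, 12, 6, mean 7.2.

7.2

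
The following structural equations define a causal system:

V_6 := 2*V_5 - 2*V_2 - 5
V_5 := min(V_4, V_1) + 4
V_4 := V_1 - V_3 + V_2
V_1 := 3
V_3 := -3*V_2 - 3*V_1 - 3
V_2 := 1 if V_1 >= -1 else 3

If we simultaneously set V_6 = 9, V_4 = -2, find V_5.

Setting V_6 = 9, V_4 = -2 by intervention discards those variables' equations.
V_5 = min(V_4, V_1) + 4  [with V_4=-2, V_1=3]  = 2

2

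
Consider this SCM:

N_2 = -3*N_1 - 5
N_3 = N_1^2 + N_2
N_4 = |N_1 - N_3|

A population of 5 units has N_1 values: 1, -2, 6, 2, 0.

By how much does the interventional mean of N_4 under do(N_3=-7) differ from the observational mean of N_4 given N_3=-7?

The intervention sets N_3=-7 in all 5 units regardless of N_1. Recomputing N_4 per unit gives 8, 5, 13, 9, 7; average 8.4.
E[N_4|N_3=-7] averages over only the 2 units with N_3=-7 (N_1 = 1, 2): N_4 = 8, 9, mean 8.5.
Difference = 8.4 − 8.5 = -0.1.

-0.1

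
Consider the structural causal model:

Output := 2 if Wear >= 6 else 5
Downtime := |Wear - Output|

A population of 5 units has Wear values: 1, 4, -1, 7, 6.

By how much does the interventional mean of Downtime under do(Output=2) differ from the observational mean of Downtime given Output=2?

-1.5

Under do(Output=2), Output's equation is replaced by Output=2 for every unit. Per-unit Downtime: 1, 2, 3, 5, 4. Mean = 3.
Observing Output=2 restricts to units where Output's equation naturally yields 2: Wear ∈ {7, 6}. In that subpopulation Downtime = 5, 4, mean 4.5.
Difference = 3 − 4.5 = -1.5.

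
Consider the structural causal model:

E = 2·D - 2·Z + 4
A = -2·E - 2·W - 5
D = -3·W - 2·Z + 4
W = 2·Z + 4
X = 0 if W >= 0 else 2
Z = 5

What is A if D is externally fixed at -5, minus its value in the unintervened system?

-172

The intervention breaks the incoming arrows to D: D = -3·W - 2·Z + 4 no longer applies, and D = -5.
W = 2·Z + 4  [with Z=5]  = 14
E = 2·D - 2·Z + 4  [with D=-5, Z=5]  = -16
A = -2·E - 2·W - 5  [with E=-16, W=14]  = -1
Without intervention: W = 2·Z + 4  [with Z=5]  = 14; D = -3·W - 2·Z + 4  [with W=14, Z=5]  = -48; E = 2·D - 2·Z + 4  [with D=-48, Z=5]  = -102; A = -2·E - 2·W - 5  [with E=-102, W=14]  = 171.
Change = -1 − 171 = -172.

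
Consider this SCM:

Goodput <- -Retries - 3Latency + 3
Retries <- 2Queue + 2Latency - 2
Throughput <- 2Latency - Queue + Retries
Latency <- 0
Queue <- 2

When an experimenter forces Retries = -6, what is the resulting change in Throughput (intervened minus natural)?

-8

The intervention breaks the incoming arrows to Retries: Retries <- 2Queue + 2Latency - 2 no longer applies, and Retries = -6.
Throughput = 2Latency - Queue + Retries  [with Latency=0, Queue=2, Retries=-6]  = -8
Without intervention: Retries = 2Queue + 2Latency - 2  [with Queue=2, Latency=0]  = 2; Throughput = 2Latency - Queue + Retries  [with Latency=0, Queue=2, Retries=2]  = 0.
Change = -8 − 0 = -8.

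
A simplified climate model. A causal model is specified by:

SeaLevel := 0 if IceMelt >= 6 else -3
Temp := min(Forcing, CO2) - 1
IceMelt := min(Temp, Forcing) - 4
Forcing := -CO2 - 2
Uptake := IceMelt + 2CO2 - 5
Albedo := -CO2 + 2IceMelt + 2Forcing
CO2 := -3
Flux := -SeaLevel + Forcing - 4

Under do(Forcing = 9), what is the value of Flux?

8

Under do(Forcing=9), the mechanism Forcing := -CO2 - 2 is discarded; Forcing is fixed at 9.
Temp = min(Forcing, CO2) - 1  [with Forcing=9, CO2=-3]  = -4
IceMelt = min(Temp, Forcing) - 4  [with Temp=-4, Forcing=9]  = -8
SeaLevel = 0 if IceMelt >= 6 else -3  [with IceMelt=-8]  = -3
Flux = -SeaLevel + Forcing - 4  [with SeaLevel=-3, Forcing=9]  = 8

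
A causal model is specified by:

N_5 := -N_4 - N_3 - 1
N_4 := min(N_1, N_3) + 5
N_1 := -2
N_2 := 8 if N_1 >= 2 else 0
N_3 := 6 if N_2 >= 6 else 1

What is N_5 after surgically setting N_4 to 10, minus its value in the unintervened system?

-7

Intervening sets N_4 = 10 and removes its equation (N_4 := min(N_1, N_3) + 5).
N_2 = 8 if N_1 >= 2 else 0  [with N_1=-2]  = 0
N_3 = 6 if N_2 >= 6 else 1  [with N_2=0]  = 1
N_5 = -N_4 - N_3 - 1  [with N_4=10, N_3=1]  = -12
Without intervention: N_2 = 8 if N_1 >= 2 else 0  [with N_1=-2]  = 0; N_3 = 6 if N_2 >= 6 else 1  [with N_2=0]  = 1; N_4 = min(N_1, N_3) + 5  [with N_1=-2, N_3=1]  = 3; N_5 = -N_4 - N_3 - 1  [with N_4=3, N_3=1]  = -5.
Change = -12 − (-5) = -7.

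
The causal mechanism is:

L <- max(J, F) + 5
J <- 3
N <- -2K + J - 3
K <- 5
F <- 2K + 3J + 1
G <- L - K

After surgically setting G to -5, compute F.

20

do(G=-5) replaces the equation G <- L - K with the constant G = -5.
No directed path runs from G to F, so F keeps its natural value.
F = 2K + 3J + 1  [with K=5, J=3]  = 20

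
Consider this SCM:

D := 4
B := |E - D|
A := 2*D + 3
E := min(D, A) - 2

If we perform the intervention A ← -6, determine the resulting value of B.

Under do(A=-6), the mechanism A := 2*D + 3 is discarded; A is fixed at -6.
E = min(D, A) - 2  [with D=4, A=-6]  = -8
B = |E - D|  [with E=-8, D=4]  = 12

12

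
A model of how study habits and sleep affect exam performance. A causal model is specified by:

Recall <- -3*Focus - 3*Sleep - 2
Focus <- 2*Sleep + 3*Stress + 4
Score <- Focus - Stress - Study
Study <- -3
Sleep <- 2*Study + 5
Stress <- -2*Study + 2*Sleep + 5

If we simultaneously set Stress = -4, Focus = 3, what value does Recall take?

Setting Stress = -4, Focus = 3 by intervention discards those variables' equations.
Sleep = 2*Study + 5  [with Study=-3]  = -1
Recall = -3*Focus - 3*Sleep - 2  [with Focus=3, Sleep=-1]  = -8

-8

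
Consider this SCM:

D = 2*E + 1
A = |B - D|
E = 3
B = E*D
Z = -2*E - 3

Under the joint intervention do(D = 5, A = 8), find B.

Under do(D = 5, A = 8), each intervened variable's structural equation is replaced by its fixed value.
B = E*D  [with E=3, D=5]  = 15

15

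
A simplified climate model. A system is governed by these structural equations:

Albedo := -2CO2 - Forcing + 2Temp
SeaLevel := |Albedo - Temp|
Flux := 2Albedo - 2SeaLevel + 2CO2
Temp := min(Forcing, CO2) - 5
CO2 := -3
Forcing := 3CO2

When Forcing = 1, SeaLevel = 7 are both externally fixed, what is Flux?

Setting Forcing = 1, SeaLevel = 7 by intervention discards those variables' equations.
Temp = min(Forcing, CO2) - 5  [with Forcing=1, CO2=-3]  = -8
Albedo = -2CO2 - Forcing + 2Temp  [with CO2=-3, Forcing=1, Temp=-8]  = -11
Flux = 2Albedo - 2SeaLevel + 2CO2  [with Albedo=-11, SeaLevel=7, CO2=-3]  = -42

-42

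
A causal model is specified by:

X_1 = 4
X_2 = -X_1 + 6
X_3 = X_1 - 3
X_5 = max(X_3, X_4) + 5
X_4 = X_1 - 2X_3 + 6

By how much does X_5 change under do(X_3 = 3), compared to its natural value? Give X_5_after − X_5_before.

do(X_3=3) replaces the equation X_3 = X_1 - 3 with the constant X_3 = 3.
X_4 = X_1 - 2X_3 + 6  [with X_1=4, X_3=3]  = 4
X_5 = max(X_3, X_4) + 5  [with X_3=3, X_4=4]  = 9
Without intervention: X_3 = X_1 - 3  [with X_1=4]  = 1; X_4 = X_1 - 2X_3 + 6  [with X_1=4, X_3=1]  = 8; X_5 = max(X_3, X_4) + 5  [with X_3=1, X_4=8]  = 13.
Change = 9 − 13 = -4.

-4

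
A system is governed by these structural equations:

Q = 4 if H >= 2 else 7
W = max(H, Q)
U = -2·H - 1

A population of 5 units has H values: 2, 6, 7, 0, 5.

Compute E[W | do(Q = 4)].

do(Q=4) breaks Q's dependence on H. With Q=4 fixed, W across the units is 4, 6, 7, 4, 5, mean 5.2.

5.2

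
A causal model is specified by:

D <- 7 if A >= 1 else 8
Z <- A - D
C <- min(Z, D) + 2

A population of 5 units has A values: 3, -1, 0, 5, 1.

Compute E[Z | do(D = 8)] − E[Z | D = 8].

2.1

Under do(D=8), D's equation is replaced by D=8 for every unit. Per-unit Z: -5, -9, -8, -3, -7. Mean = -6.4.
E[Z|D=8] averages over only the 2 units with D=8 (A = -1, 0): Z = -9, -8, mean -8.5.
Difference = -6.4 − (-8.5) = 2.1.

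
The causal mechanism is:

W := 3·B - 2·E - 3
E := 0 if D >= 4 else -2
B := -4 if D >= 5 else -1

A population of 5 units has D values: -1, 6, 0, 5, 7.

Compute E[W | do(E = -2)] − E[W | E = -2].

Every unit gets E=-2 under the intervention. W values become -2, -11, -2, -11, -11; E[W|do(E=-2)] = -7.4.
E[W|E=-2] averages over only the 2 units with E=-2 (D = -1, 0): W = -2, -2, mean -2.
Difference = -7.4 − (-2) = -5.4.

-5.4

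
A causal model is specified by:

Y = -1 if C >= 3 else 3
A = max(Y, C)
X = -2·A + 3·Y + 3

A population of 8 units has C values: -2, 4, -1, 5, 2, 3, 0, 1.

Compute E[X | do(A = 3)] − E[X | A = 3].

-2.5

Every unit gets A=3 under the intervention. X values become 6, -6, 6, -6, 6, -6, 6, 6; E[X|do(A=3)] = 1.5.
Observing A=3 restricts to units where A's equation naturally yields 3: C ∈ {-2, -1, 2, 3, 0, 1}. In that subpopulation X = 6, 6, 6, -6, 6, 6, mean 4.
Difference = 1.5 − 4 = -2.5.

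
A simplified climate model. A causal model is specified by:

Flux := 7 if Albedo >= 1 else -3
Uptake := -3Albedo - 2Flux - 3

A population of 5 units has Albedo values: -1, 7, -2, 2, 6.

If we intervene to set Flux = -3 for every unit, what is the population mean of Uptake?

Under do(Flux=-3), Flux's equation is replaced by Flux=-3 for every unit. Per-unit Uptake: 6, -18, 9, -3, -15. Mean = -4.2.

-4.2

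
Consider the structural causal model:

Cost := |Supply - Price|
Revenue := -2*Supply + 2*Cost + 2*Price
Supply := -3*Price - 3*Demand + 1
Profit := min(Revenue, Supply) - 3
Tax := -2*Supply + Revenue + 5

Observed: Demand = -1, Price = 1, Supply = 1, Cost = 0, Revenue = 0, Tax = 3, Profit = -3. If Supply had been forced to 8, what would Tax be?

-11

The intervention breaks the incoming arrows to Supply: Supply := -3*Price - 3*Demand + 1 no longer applies, and Supply = 8.
Cost = |Supply - Price|  [with Supply=8, Price=1]  = 7
Revenue = -2*Supply + 2*Cost + 2*Price  [with Supply=8, Cost=7, Price=1]  = 0
Tax = -2*Supply + Revenue + 5  [with Supply=8, Revenue=0]  = -11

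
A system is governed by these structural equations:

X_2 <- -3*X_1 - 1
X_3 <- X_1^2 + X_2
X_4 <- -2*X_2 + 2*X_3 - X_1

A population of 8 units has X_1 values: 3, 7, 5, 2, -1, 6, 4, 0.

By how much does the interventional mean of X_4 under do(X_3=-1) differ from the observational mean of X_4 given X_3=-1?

8.75

The intervention sets X_3=-1 in all 8 units regardless of X_1. Recomputing X_4 per unit gives 15, 35, 25, 10, -5, 30, 20, 0; average 16.25.
E[X_4|X_3=-1] averages over only the 2 units with X_3=-1 (X_1 = 3, 0): X_4 = 15, 0, mean 7.5.
Difference = 16.25 − 7.5 = 8.75.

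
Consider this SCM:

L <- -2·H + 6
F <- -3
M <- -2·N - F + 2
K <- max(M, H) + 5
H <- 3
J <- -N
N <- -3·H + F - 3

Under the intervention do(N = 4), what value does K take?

8

The intervention breaks the incoming arrows to N: N <- -3·H + F - 3 no longer applies, and N = 4.
M = -2·N - F + 2  [with N=4, F=-3]  = -3
K = max(M, H) + 5  [with M=-3, H=3]  = 8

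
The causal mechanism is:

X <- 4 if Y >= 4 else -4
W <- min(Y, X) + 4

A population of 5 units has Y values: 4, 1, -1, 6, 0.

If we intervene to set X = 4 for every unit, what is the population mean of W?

do(X=4) breaks X's dependence on Y. With X=4 fixed, W across the units is 8, 5, 3, 8, 4, mean 5.6.

5.6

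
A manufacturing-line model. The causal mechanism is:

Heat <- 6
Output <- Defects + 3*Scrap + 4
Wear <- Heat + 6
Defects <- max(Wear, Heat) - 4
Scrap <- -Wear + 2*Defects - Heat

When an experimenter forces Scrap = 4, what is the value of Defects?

8

Under do(Scrap=4), the mechanism Scrap <- -Wear + 2*Defects - Heat is discarded; Scrap is fixed at 4.
Since Defects is not a descendant of the intervened variable, it is unaffected.
Wear = Heat + 6  [with Heat=6]  = 12
Defects = max(Wear, Heat) - 4  [with Wear=12, Heat=6]  = 8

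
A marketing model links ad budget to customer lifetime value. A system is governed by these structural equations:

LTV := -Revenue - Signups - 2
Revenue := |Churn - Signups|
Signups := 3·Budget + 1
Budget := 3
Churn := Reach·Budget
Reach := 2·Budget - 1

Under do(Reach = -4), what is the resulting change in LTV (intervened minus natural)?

-17

Under do(Reach=-4), the mechanism Reach := 2·Budget - 1 is discarded; Reach is fixed at -4.
Signups = 3·Budget + 1  [with Budget=3]  = 10
Churn = Reach·Budget  [with Reach=-4, Budget=3]  = -12
Revenue = |Churn - Signups|  [with Churn=-12, Signups=10]  = 22
LTV = -Revenue - Signups - 2  [with Revenue=22, Signups=10]  = -34
Without intervention: Reach = 2·Budget - 1  [with Budget=3]  = 5; Signups = 3·Budget + 1  [with Budget=3]  = 10; Churn = Reach·Budget  [with Reach=5, Budget=3]  = 15; Revenue = |Churn - Signups|  [with Churn=15, Signups=10]  = 5; LTV = -Revenue - Signups - 2  [with Revenue=5, Signups=10]  = -17.
Change = -34 − (-17) = -17.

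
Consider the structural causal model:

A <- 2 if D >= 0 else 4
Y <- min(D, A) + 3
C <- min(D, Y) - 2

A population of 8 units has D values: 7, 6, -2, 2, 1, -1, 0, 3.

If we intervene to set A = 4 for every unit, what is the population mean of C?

0

The intervention sets A=4 in all 8 units regardless of D. Recomputing C per unit gives 5, 4, -4, 0, -1, -3, -2, 1; average 0.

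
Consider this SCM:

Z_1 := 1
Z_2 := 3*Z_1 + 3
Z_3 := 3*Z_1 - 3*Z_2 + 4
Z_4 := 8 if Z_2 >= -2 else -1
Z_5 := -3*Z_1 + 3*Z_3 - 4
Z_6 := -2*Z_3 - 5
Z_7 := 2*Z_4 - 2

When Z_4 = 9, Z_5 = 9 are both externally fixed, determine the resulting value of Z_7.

Under do(Z_4 = 9, Z_5 = 9), each intervened variable's structural equation is replaced by its fixed value.
Z_7 = 2*Z_4 - 2  [with Z_4=9]  = 16

16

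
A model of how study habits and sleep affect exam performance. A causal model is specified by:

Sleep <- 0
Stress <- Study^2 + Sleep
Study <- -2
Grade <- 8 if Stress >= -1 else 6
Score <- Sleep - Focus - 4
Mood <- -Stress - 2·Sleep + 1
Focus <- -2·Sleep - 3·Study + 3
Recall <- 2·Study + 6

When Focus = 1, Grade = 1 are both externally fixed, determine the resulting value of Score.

-5

The joint intervention fixes Focus = 1, Grade = 1, removing each variable's own equation.
Score = Sleep - Focus - 4  [with Sleep=0, Focus=1]  = -5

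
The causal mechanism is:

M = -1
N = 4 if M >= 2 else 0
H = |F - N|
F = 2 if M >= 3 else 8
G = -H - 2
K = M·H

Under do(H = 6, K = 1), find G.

-8

Setting H = 6, K = 1 by intervention discards those variables' equations.
G = -H - 2  [with H=6]  = -8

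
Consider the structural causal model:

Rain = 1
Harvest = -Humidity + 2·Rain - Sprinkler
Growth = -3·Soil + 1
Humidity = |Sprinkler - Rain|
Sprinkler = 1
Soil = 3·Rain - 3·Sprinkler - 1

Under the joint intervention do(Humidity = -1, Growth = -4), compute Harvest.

2

Setting Humidity = -1, Growth = -4 by intervention discards those variables' equations.
Harvest = -Humidity + 2·Rain - Sprinkler  [with Humidity=-1, Rain=1, Sprinkler=1]  = 2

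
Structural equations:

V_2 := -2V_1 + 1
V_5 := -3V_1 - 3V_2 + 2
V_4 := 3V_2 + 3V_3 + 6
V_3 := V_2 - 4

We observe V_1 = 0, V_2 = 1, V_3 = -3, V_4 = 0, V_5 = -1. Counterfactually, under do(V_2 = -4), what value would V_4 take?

Under do(V_2=-4), the mechanism V_2 := -2V_1 + 1 is discarded; V_2 is fixed at -4.
V_3 = V_2 - 4  [with V_2=-4]  = -8
V_4 = 3V_2 + 3V_3 + 6  [with V_2=-4, V_3=-8]  = -30

-30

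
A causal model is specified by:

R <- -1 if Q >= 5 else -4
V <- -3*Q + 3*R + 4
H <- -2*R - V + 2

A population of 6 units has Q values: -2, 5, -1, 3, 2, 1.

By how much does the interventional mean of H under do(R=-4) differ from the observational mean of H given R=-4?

do(R=-4) breaks R's dependence on Q. With R=-4 fixed, H across the units is 12, 33, 15, 27, 24, 21, mean 22.
Conditioning on R=-4 selects the 5 unit(s) with Q ∈ {-2, -1, 3, 2, 1}. Their H values: 12, 15, 27, 24, 21. Mean = 19.8.
Difference = 22 − 19.8 = 2.2.

2.2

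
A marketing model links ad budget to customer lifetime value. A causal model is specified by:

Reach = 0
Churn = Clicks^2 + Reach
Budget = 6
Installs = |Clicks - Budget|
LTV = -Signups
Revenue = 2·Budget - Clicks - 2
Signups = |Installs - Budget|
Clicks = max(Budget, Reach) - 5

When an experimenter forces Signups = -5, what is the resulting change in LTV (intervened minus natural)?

do(Signups=-5) replaces the equation Signups = |Installs - Budget| with the constant Signups = -5.
LTV = -Signups  [with Signups=-5]  = 5
Without intervention: Clicks = max(Budget, Reach) - 5  [with Budget=6, Reach=0]  = 1; Installs = |Clicks - Budget|  [with Clicks=1, Budget=6]  = 5; Signups = |Installs - Budget|  [with Installs=5, Budget=6]  = 1; LTV = -Signups  [with Signups=1]  = -1.
Change = 5 − (-1) = 6.

6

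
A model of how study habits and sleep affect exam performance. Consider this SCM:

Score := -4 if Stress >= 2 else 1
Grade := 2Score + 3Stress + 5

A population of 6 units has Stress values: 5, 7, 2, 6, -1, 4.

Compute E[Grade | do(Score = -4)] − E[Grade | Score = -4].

-2.9

The intervention sets Score=-4 in all 6 units regardless of Stress. Recomputing Grade per unit gives 12, 18, 3, 15, -6, 9; average 8.5.
Conditioning on Score=-4 selects the 5 unit(s) with Stress ∈ {5, 7, 2, 6, 4}. Their Grade values: 12, 18, 3, 15, 9. Mean = 11.4.
Difference = 8.5 − 11.4 = -2.9.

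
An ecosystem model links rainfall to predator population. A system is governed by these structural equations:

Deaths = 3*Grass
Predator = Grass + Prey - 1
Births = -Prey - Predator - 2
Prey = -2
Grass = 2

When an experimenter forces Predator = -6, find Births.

6

The intervention breaks the incoming arrows to Predator: Predator = Grass + Prey - 1 no longer applies, and Predator = -6.
Births = -Prey - Predator - 2  [with Prey=-2, Predator=-6]  = 6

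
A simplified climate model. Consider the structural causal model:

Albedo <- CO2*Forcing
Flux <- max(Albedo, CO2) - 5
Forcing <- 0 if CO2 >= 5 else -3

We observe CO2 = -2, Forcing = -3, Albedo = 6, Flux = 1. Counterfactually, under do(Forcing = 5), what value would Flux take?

Under do(Forcing=5), the mechanism Forcing <- 0 if CO2 >= 5 else -3 is discarded; Forcing is fixed at 5.
Albedo = CO2*Forcing  [with CO2=-2, Forcing=5]  = -10
Flux = max(Albedo, CO2) - 5  [with Albedo=-10, CO2=-2]  = -7

-7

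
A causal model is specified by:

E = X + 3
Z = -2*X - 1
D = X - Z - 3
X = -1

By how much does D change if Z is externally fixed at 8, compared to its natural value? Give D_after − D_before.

-7

The intervention breaks the incoming arrows to Z: Z = -2*X - 1 no longer applies, and Z = 8.
D = X - Z - 3  [with X=-1, Z=8]  = -12
Without intervention: Z = -2*X - 1  [with X=-1]  = 1; D = X - Z - 3  [with X=-1, Z=1]  = -5.
Change = -12 − (-5) = -7.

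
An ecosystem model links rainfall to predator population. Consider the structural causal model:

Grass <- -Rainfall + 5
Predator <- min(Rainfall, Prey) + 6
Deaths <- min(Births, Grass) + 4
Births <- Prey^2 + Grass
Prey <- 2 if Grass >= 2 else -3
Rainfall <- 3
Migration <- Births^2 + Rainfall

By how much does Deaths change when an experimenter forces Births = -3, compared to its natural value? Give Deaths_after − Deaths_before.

-5

The intervention breaks the incoming arrows to Births: Births <- Prey^2 + Grass no longer applies, and Births = -3.
Grass = -Rainfall + 5  [with Rainfall=3]  = 2
Deaths = min(Births, Grass) + 4  [with Births=-3, Grass=2]  = 1
Without intervention: Grass = -Rainfall + 5  [with Rainfall=3]  = 2; Prey = 2 if Grass >= 2 else -3  [with Grass=2]  = 2; Births = Prey^2 + Grass  [with Prey=2, Grass=2]  = 6; Deaths = min(Births, Grass) + 4  [with Births=6, Grass=2]  = 6.
Change = 1 − 6 = -5.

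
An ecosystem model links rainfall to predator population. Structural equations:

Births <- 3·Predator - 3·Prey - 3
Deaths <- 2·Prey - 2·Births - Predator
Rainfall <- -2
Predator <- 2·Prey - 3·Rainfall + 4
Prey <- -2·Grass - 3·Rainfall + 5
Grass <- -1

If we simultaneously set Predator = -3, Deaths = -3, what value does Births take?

Setting Predator = -3, Deaths = -3 by intervention discards those variables' equations.
Prey = -2·Grass - 3·Rainfall + 5  [with Grass=-1, Rainfall=-2]  = 13
Births = 3·Predator - 3·Prey - 3  [with Predator=-3, Prey=13]  = -51

-51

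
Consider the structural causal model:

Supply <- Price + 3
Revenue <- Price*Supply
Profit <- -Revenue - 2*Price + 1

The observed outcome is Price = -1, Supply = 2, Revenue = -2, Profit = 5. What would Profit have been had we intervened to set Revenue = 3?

0

The intervention breaks the incoming arrows to Revenue: Revenue <- Price*Supply no longer applies, and Revenue = 3.
Profit = -Revenue - 2*Price + 1  [with Revenue=3, Price=-1]  = 0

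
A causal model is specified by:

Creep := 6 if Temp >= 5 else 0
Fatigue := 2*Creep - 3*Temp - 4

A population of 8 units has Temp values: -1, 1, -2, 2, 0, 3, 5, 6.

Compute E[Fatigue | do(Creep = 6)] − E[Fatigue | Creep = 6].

do(Creep=6) breaks Creep's dependence on Temp. With Creep=6 fixed, Fatigue across the units is 11, 5, 14, 2, 8, -1, -7, -10, mean 2.75.
E[Fatigue|Creep=6] averages over only the 2 units with Creep=6 (Temp = 5, 6): Fatigue = -7, -10, mean -8.5.
Difference = 2.75 − (-8.5) = 11.25.

11.25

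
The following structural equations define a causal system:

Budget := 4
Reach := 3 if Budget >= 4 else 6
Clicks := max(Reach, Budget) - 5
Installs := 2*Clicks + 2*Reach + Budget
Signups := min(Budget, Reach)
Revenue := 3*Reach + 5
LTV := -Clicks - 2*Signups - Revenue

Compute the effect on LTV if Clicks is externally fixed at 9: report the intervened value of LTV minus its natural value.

-10

The intervention breaks the incoming arrows to Clicks: Clicks := max(Reach, Budget) - 5 no longer applies, and Clicks = 9.
Reach = 3 if Budget >= 4 else 6  [with Budget=4]  = 3
Signups = min(Budget, Reach)  [with Budget=4, Reach=3]  = 3
Revenue = 3*Reach + 5  [with Reach=3]  = 14
LTV = -Clicks - 2*Signups - Revenue  [with Clicks=9, Signups=3, Revenue=14]  = -29
Without intervention: Reach = 3 if Budget >= 4 else 6  [with Budget=4]  = 3; Clicks = max(Reach, Budget) - 5  [with Reach=3, Budget=4]  = -1; Signups = min(Budget, Reach)  [with Budget=4, Reach=3]  = 3; Revenue = 3*Reach + 5  [with Reach=3]  = 14; LTV = -Clicks - 2*Signups - Revenue  [with Clicks=-1, Signups=3, Revenue=14]  = -19.
Change = -29 − (-19) = -10.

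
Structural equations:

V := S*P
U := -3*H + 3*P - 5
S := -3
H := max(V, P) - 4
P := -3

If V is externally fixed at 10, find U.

-32

do(V=10) replaces the equation V := S*P with the constant V = 10.
H = max(V, P) - 4  [with V=10, P=-3]  = 6
U = -3*H + 3*P - 5  [with H=6, P=-3]  = -32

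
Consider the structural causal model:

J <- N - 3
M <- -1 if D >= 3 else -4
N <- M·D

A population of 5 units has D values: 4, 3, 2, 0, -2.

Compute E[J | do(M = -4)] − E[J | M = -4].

-5.6

The intervention sets M=-4 in all 5 units regardless of D. Recomputing J per unit gives -19, -15, -11, -3, 5; average -8.6.
Observing M=-4 restricts to units where M's equation naturally yields -4: D ∈ {2, 0, -2}. In that subpopulation J = -11, -3, 5, mean -3.
Difference = -8.6 − (-3) = -5.6.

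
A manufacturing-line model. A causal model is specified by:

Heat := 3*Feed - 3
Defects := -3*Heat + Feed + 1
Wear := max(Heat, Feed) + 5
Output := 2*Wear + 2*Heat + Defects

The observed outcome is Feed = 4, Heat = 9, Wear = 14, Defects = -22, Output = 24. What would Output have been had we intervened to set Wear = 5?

do(Wear=5) replaces the equation Wear := max(Heat, Feed) + 5 with the constant Wear = 5.
Heat = 3*Feed - 3  [with Feed=4]  = 9
Defects = -3*Heat + Feed + 1  [with Heat=9, Feed=4]  = -22
Output = 2*Wear + 2*Heat + Defects  [with Wear=5, Heat=9, Defects=-22]  = 6

6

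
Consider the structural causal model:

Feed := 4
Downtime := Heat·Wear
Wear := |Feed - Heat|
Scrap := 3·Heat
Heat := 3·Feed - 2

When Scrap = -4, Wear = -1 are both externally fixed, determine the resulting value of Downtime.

The joint intervention fixes Scrap = -4, Wear = -1, removing each variable's own equation.
Heat = 3·Feed - 2  [with Feed=4]  = 10
Downtime = Heat·Wear  [with Heat=10, Wear=-1]  = -10

-10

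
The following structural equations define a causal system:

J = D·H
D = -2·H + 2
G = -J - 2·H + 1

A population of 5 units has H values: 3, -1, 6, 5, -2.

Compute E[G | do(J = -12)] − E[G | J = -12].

-3.4

The intervention sets J=-12 in all 5 units regardless of H. Recomputing G per unit gives 7, 15, 1, 3, 17; average 8.6.
Conditioning on J=-12 selects the 2 unit(s) with H ∈ {3, -2}. Their G values: 7, 17. Mean = 12.
Difference = 8.6 − 12 = -3.4.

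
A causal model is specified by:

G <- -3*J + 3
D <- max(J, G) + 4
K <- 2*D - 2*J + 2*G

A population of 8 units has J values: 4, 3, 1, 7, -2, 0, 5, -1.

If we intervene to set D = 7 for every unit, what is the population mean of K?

Every unit gets D=7 under the intervention. K values become -12, -4, 12, -36, 36, 20, -20, 28; E[K|do(D=7)] = 3.

3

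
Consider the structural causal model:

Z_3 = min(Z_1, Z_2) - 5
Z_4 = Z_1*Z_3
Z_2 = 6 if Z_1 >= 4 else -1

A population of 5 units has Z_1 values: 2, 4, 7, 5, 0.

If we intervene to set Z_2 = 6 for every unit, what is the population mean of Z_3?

do(Z_2=6) breaks Z_2's dependence on Z_1. With Z_2=6 fixed, Z_3 across the units is -3, -1, 1, 0, -5, mean -1.6.

-1.6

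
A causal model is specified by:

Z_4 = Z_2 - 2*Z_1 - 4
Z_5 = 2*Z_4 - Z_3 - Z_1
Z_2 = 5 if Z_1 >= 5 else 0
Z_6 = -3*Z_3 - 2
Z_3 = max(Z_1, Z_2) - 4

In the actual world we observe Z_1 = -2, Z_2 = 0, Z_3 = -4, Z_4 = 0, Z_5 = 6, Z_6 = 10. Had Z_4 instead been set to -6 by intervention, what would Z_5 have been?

-6

Intervening sets Z_4 = -6 and removes its equation (Z_4 = Z_2 - 2*Z_1 - 4).
Z_2 = 5 if Z_1 >= 5 else 0  [with Z_1=-2]  = 0
Z_3 = max(Z_1, Z_2) - 4  [with Z_1=-2, Z_2=0]  = -4
Z_5 = 2*Z_4 - Z_3 - Z_1  [with Z_4=-6, Z_3=-4, Z_1=-2]  = -6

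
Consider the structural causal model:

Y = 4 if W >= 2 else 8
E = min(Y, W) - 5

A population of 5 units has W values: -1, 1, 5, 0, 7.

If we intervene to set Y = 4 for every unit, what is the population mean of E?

-3.4

Under do(Y=4), Y's equation is replaced by Y=4 for every unit. Per-unit E: -6, -4, -1, -5, -1. Mean = -3.4.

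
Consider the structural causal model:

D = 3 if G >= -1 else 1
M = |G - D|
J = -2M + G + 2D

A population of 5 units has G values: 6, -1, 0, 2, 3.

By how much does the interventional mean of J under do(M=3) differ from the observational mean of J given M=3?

do(M=3) breaks M's dependence on G. With M=3 fixed, J across the units is 6, -1, 0, 2, 3, mean 2.
Observing M=3 restricts to units where M's equation naturally yields 3: G ∈ {6, 0}. In that subpopulation J = 6, 0, mean 3.
Difference = 2 − 3 = -1.

-1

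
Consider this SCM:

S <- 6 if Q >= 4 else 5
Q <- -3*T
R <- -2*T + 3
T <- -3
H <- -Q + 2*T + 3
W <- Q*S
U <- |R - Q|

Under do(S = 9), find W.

81

Intervening sets S = 9 and removes its equation (S <- 6 if Q >= 4 else 5).
Q = -3*T  [with T=-3]  = 9
W = Q*S  [with Q=9, S=9]  = 81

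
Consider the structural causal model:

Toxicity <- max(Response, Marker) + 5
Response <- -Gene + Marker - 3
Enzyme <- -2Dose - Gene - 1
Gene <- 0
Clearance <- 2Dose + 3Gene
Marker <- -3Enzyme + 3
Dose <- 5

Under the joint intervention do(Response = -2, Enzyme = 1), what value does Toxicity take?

5

The joint intervention fixes Response = -2, Enzyme = 1, removing each variable's own equation.
Marker = -3Enzyme + 3  [with Enzyme=1]  = 0
Toxicity = max(Response, Marker) + 5  [with Response=-2, Marker=0]  = 5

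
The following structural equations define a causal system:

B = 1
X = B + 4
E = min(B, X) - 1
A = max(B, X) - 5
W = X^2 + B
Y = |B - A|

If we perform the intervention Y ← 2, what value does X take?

5

do(Y=2) replaces the equation Y = |B - A| with the constant Y = 2.
X is not downstream of the intervention, so its value is determined by the original equations.
X = B + 4  [with B=1]  = 5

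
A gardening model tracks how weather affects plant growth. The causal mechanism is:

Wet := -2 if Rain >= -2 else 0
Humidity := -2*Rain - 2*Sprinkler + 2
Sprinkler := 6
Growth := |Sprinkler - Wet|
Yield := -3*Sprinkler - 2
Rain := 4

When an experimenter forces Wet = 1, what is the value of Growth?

The intervention breaks the incoming arrows to Wet: Wet := -2 if Rain >= -2 else 0 no longer applies, and Wet = 1.
Growth = |Sprinkler - Wet|  [with Sprinkler=6, Wet=1]  = 5

5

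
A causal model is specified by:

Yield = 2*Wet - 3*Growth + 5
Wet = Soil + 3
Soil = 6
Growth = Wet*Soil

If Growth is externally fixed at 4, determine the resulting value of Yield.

11

The intervention breaks the incoming arrows to Growth: Growth = Wet*Soil no longer applies, and Growth = 4.
Wet = Soil + 3  [with Soil=6]  = 9
Yield = 2*Wet - 3*Growth + 5  [with Wet=9, Growth=4]  = 11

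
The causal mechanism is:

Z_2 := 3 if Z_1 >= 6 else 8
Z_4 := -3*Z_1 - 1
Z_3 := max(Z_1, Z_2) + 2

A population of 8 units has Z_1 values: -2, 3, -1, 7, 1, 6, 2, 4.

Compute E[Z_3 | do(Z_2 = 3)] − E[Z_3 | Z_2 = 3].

-2.5

Under do(Z_2=3), Z_2's equation is replaced by Z_2=3 for every unit. Per-unit Z_3: 5, 5, 5, 9, 5, 8, 5, 6. Mean = 6.
Observing Z_2=3 restricts to units where Z_2's equation naturally yields 3: Z_1 ∈ {7, 6}. In that subpopulation Z_3 = 9, 8, mean 8.5.
Difference = 6 − 8.5 = -2.5.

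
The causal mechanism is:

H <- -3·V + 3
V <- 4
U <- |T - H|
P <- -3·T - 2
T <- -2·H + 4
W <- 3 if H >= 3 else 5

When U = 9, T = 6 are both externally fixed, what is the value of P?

Under do(U = 9, T = 6), each intervened variable's structural equation is replaced by its fixed value.
P = -3·T - 2  [with T=6]  = -20

-20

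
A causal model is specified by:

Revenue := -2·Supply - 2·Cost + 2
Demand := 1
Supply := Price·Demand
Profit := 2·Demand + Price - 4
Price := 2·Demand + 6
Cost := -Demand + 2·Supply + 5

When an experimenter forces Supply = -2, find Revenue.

6

do(Supply=-2) replaces the equation Supply := Price·Demand with the constant Supply = -2.
Cost = -Demand + 2·Supply + 5  [with Demand=1, Supply=-2]  = 0
Revenue = -2·Supply - 2·Cost + 2  [with Supply=-2, Cost=0]  = 6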